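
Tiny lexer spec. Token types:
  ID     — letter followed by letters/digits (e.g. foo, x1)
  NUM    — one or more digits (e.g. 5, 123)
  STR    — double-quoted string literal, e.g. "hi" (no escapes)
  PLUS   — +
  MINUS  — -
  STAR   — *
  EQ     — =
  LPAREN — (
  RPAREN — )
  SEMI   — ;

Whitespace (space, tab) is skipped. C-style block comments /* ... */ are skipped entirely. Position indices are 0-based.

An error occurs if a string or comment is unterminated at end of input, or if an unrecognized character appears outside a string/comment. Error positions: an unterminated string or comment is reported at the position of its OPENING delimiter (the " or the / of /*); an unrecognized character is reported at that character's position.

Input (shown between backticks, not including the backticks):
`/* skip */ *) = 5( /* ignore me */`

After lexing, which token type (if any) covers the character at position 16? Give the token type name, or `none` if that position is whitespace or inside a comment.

pos=0: enter COMMENT mode (saw '/*')
exit COMMENT mode (now at pos=10)
pos=11: emit STAR '*'
pos=12: emit RPAREN ')'
pos=14: emit EQ '='
pos=16: emit NUM '5' (now at pos=17)
pos=17: emit LPAREN '('
pos=19: enter COMMENT mode (saw '/*')
exit COMMENT mode (now at pos=34)
DONE. 5 tokens: [STAR, RPAREN, EQ, NUM, LPAREN]
Position 16: char is '5' -> NUM

Answer: NUM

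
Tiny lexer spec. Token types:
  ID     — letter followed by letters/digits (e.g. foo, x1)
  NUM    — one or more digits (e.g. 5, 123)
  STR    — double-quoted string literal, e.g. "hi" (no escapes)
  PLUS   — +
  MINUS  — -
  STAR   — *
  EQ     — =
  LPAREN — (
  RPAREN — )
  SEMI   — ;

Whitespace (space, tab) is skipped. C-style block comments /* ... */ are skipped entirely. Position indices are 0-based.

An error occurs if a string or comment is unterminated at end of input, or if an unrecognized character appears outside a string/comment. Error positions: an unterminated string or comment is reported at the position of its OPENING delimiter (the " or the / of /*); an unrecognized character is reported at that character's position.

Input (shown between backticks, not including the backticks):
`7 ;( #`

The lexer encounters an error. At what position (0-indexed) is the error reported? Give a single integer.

pos=0: emit NUM '7' (now at pos=1)
pos=2: emit SEMI ';'
pos=3: emit LPAREN '('
pos=5: ERROR — unrecognized char '#'

Answer: 5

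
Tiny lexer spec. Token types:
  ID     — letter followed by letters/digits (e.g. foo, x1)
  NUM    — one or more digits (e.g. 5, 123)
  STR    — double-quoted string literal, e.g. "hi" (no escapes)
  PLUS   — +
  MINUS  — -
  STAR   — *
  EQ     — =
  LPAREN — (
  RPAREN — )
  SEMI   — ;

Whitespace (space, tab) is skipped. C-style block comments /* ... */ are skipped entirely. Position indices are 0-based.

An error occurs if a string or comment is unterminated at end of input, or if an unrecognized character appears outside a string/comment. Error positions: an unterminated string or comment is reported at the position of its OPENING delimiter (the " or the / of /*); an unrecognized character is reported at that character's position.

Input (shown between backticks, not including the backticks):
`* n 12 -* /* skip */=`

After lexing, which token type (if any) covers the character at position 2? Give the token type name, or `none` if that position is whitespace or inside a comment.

Answer: ID

Derivation:
pos=0: emit STAR '*'
pos=2: emit ID 'n' (now at pos=3)
pos=4: emit NUM '12' (now at pos=6)
pos=7: emit MINUS '-'
pos=8: emit STAR '*'
pos=10: enter COMMENT mode (saw '/*')
exit COMMENT mode (now at pos=20)
pos=20: emit EQ '='
DONE. 6 tokens: [STAR, ID, NUM, MINUS, STAR, EQ]
Position 2: char is 'n' -> ID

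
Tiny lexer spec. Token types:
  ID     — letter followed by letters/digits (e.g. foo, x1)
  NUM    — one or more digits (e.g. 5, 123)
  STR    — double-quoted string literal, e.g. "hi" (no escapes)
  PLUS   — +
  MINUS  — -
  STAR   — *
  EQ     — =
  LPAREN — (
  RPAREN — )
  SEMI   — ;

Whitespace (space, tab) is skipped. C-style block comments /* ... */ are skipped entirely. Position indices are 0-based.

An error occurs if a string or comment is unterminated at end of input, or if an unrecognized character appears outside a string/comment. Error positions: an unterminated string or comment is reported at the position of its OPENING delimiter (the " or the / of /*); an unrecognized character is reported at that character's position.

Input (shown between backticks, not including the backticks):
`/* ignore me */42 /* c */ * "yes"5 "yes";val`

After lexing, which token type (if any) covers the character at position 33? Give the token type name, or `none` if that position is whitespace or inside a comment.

pos=0: enter COMMENT mode (saw '/*')
exit COMMENT mode (now at pos=15)
pos=15: emit NUM '42' (now at pos=17)
pos=18: enter COMMENT mode (saw '/*')
exit COMMENT mode (now at pos=25)
pos=26: emit STAR '*'
pos=28: enter STRING mode
pos=28: emit STR "yes" (now at pos=33)
pos=33: emit NUM '5' (now at pos=34)
pos=35: enter STRING mode
pos=35: emit STR "yes" (now at pos=40)
pos=40: emit SEMI ';'
pos=41: emit ID 'val' (now at pos=44)
DONE. 7 tokens: [NUM, STAR, STR, NUM, STR, SEMI, ID]
Position 33: char is '5' -> NUM

Answer: NUM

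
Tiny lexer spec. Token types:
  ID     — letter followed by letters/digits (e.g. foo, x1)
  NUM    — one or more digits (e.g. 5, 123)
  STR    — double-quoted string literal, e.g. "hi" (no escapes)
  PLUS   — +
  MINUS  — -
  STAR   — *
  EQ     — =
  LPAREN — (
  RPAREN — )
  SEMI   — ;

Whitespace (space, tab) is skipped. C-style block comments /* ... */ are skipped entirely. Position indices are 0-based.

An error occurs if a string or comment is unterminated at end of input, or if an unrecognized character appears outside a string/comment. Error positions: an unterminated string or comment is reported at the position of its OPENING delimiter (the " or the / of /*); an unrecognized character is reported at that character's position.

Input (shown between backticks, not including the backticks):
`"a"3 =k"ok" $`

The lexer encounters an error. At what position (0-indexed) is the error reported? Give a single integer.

pos=0: enter STRING mode
pos=0: emit STR "a" (now at pos=3)
pos=3: emit NUM '3' (now at pos=4)
pos=5: emit EQ '='
pos=6: emit ID 'k' (now at pos=7)
pos=7: enter STRING mode
pos=7: emit STR "ok" (now at pos=11)
pos=12: ERROR — unrecognized char '$'

Answer: 12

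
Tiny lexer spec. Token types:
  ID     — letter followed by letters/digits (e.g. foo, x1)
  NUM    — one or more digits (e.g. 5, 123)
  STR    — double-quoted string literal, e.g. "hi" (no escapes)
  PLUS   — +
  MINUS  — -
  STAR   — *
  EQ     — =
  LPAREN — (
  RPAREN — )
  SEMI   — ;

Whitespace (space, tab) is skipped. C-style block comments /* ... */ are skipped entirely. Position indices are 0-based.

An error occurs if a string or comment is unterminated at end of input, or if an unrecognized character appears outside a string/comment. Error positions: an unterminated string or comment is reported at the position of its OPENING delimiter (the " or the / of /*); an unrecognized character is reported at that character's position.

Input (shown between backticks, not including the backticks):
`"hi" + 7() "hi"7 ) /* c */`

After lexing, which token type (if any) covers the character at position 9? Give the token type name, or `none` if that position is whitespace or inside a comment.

Answer: RPAREN

Derivation:
pos=0: enter STRING mode
pos=0: emit STR "hi" (now at pos=4)
pos=5: emit PLUS '+'
pos=7: emit NUM '7' (now at pos=8)
pos=8: emit LPAREN '('
pos=9: emit RPAREN ')'
pos=11: enter STRING mode
pos=11: emit STR "hi" (now at pos=15)
pos=15: emit NUM '7' (now at pos=16)
pos=17: emit RPAREN ')'
pos=19: enter COMMENT mode (saw '/*')
exit COMMENT mode (now at pos=26)
DONE. 8 tokens: [STR, PLUS, NUM, LPAREN, RPAREN, STR, NUM, RPAREN]
Position 9: char is ')' -> RPAREN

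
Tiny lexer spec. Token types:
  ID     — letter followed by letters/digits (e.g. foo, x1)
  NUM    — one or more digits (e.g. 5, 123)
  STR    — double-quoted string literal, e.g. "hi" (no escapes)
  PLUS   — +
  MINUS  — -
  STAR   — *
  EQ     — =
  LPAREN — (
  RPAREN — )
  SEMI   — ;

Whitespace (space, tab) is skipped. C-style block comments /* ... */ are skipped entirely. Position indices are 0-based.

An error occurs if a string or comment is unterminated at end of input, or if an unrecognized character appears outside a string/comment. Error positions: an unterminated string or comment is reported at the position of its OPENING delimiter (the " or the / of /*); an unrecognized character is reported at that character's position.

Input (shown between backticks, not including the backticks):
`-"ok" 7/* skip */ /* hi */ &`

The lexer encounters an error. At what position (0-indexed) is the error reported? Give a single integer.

pos=0: emit MINUS '-'
pos=1: enter STRING mode
pos=1: emit STR "ok" (now at pos=5)
pos=6: emit NUM '7' (now at pos=7)
pos=7: enter COMMENT mode (saw '/*')
exit COMMENT mode (now at pos=17)
pos=18: enter COMMENT mode (saw '/*')
exit COMMENT mode (now at pos=26)
pos=27: ERROR — unrecognized char '&'

Answer: 27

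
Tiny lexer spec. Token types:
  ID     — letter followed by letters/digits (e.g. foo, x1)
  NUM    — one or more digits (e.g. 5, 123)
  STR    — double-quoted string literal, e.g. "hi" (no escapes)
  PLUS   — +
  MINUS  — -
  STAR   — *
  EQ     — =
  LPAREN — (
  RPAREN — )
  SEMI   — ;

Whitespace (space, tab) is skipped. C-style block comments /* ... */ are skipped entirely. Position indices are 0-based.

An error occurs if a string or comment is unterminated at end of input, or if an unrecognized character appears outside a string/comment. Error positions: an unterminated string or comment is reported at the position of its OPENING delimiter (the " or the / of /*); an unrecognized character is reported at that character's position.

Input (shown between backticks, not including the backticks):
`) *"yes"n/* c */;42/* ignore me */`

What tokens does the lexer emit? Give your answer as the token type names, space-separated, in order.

Answer: RPAREN STAR STR ID SEMI NUM

Derivation:
pos=0: emit RPAREN ')'
pos=2: emit STAR '*'
pos=3: enter STRING mode
pos=3: emit STR "yes" (now at pos=8)
pos=8: emit ID 'n' (now at pos=9)
pos=9: enter COMMENT mode (saw '/*')
exit COMMENT mode (now at pos=16)
pos=16: emit SEMI ';'
pos=17: emit NUM '42' (now at pos=19)
pos=19: enter COMMENT mode (saw '/*')
exit COMMENT mode (now at pos=34)
DONE. 6 tokens: [RPAREN, STAR, STR, ID, SEMI, NUM]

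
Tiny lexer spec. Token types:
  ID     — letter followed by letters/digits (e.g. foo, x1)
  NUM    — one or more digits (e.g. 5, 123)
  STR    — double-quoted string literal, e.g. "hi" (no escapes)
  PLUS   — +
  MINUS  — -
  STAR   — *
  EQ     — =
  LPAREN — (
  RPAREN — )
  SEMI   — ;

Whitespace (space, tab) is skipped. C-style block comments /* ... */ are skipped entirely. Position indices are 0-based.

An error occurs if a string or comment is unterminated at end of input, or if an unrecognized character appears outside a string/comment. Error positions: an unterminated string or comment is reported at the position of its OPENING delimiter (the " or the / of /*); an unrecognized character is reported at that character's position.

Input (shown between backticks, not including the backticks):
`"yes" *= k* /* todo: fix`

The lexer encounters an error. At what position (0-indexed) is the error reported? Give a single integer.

pos=0: enter STRING mode
pos=0: emit STR "yes" (now at pos=5)
pos=6: emit STAR '*'
pos=7: emit EQ '='
pos=9: emit ID 'k' (now at pos=10)
pos=10: emit STAR '*'
pos=12: enter COMMENT mode (saw '/*')
pos=12: ERROR — unterminated comment (reached EOF)

Answer: 12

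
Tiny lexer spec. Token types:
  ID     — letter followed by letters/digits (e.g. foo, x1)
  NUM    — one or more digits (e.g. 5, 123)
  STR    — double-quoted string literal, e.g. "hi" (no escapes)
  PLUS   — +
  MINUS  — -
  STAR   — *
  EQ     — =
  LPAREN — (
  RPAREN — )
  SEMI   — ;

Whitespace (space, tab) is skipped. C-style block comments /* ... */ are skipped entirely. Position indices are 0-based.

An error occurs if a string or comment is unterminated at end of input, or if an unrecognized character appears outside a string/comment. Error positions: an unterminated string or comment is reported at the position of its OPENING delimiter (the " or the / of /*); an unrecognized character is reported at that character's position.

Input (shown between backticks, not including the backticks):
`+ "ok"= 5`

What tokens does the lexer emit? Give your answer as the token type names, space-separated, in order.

Answer: PLUS STR EQ NUM

Derivation:
pos=0: emit PLUS '+'
pos=2: enter STRING mode
pos=2: emit STR "ok" (now at pos=6)
pos=6: emit EQ '='
pos=8: emit NUM '5' (now at pos=9)
DONE. 4 tokens: [PLUS, STR, EQ, NUM]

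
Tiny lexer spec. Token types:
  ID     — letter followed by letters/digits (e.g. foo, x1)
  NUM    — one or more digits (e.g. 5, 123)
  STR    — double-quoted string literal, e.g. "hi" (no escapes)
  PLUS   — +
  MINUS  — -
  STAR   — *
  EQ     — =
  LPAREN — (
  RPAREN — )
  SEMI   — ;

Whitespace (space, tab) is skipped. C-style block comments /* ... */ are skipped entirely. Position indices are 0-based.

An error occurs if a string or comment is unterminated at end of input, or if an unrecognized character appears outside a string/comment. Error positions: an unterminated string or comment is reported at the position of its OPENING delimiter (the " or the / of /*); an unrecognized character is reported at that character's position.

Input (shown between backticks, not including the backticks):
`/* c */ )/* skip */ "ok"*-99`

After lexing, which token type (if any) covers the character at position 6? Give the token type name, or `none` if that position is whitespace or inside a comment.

pos=0: enter COMMENT mode (saw '/*')
exit COMMENT mode (now at pos=7)
pos=8: emit RPAREN ')'
pos=9: enter COMMENT mode (saw '/*')
exit COMMENT mode (now at pos=19)
pos=20: enter STRING mode
pos=20: emit STR "ok" (now at pos=24)
pos=24: emit STAR '*'
pos=25: emit MINUS '-'
pos=26: emit NUM '99' (now at pos=28)
DONE. 5 tokens: [RPAREN, STR, STAR, MINUS, NUM]
Position 6: char is '/' -> none

Answer: none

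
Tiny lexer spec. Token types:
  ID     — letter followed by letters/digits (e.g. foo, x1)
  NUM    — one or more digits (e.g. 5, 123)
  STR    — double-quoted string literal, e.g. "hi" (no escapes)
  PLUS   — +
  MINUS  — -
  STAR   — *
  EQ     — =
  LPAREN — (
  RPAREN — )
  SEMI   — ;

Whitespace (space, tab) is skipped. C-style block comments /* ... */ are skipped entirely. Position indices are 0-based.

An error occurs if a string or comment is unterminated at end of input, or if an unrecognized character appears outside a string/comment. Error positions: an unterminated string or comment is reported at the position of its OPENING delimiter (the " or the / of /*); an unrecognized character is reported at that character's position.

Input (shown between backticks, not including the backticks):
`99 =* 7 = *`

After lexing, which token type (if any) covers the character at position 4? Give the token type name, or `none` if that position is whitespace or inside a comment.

pos=0: emit NUM '99' (now at pos=2)
pos=3: emit EQ '='
pos=4: emit STAR '*'
pos=6: emit NUM '7' (now at pos=7)
pos=8: emit EQ '='
pos=10: emit STAR '*'
DONE. 6 tokens: [NUM, EQ, STAR, NUM, EQ, STAR]
Position 4: char is '*' -> STAR

Answer: STAR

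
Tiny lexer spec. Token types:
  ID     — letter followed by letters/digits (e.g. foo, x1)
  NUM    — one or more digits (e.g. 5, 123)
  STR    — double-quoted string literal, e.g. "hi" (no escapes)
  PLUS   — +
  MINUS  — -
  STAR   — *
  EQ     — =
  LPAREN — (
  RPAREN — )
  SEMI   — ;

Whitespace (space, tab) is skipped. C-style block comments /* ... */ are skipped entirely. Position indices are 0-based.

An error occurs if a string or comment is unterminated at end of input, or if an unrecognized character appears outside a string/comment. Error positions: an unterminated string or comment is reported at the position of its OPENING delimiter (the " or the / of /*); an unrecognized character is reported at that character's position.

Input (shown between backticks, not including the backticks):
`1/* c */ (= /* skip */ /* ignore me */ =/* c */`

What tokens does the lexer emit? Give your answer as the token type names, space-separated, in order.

pos=0: emit NUM '1' (now at pos=1)
pos=1: enter COMMENT mode (saw '/*')
exit COMMENT mode (now at pos=8)
pos=9: emit LPAREN '('
pos=10: emit EQ '='
pos=12: enter COMMENT mode (saw '/*')
exit COMMENT mode (now at pos=22)
pos=23: enter COMMENT mode (saw '/*')
exit COMMENT mode (now at pos=38)
pos=39: emit EQ '='
pos=40: enter COMMENT mode (saw '/*')
exit COMMENT mode (now at pos=47)
DONE. 4 tokens: [NUM, LPAREN, EQ, EQ]

Answer: NUM LPAREN EQ EQ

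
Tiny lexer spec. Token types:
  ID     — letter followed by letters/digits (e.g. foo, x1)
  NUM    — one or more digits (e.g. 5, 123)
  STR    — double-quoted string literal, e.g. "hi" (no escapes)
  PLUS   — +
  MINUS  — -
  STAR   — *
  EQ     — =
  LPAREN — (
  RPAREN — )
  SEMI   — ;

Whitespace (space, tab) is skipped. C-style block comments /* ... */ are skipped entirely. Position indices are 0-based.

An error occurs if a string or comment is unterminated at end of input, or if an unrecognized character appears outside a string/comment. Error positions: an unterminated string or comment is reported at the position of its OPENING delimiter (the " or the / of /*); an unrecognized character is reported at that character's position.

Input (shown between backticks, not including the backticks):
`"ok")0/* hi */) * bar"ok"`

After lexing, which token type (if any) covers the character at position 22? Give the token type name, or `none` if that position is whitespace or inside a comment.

Answer: STR

Derivation:
pos=0: enter STRING mode
pos=0: emit STR "ok" (now at pos=4)
pos=4: emit RPAREN ')'
pos=5: emit NUM '0' (now at pos=6)
pos=6: enter COMMENT mode (saw '/*')
exit COMMENT mode (now at pos=14)
pos=14: emit RPAREN ')'
pos=16: emit STAR '*'
pos=18: emit ID 'bar' (now at pos=21)
pos=21: enter STRING mode
pos=21: emit STR "ok" (now at pos=25)
DONE. 7 tokens: [STR, RPAREN, NUM, RPAREN, STAR, ID, STR]
Position 22: char is 'o' -> STR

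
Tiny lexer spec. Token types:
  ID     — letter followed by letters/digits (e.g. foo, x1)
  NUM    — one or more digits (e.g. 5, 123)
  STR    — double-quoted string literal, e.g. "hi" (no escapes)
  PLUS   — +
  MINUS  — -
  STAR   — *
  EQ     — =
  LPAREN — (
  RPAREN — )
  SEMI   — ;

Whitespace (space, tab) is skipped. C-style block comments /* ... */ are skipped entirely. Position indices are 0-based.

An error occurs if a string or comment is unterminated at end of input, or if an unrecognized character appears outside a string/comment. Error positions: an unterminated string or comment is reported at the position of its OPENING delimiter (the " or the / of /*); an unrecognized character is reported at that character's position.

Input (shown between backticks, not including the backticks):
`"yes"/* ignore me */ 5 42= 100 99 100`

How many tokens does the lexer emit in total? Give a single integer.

Answer: 7

Derivation:
pos=0: enter STRING mode
pos=0: emit STR "yes" (now at pos=5)
pos=5: enter COMMENT mode (saw '/*')
exit COMMENT mode (now at pos=20)
pos=21: emit NUM '5' (now at pos=22)
pos=23: emit NUM '42' (now at pos=25)
pos=25: emit EQ '='
pos=27: emit NUM '100' (now at pos=30)
pos=31: emit NUM '99' (now at pos=33)
pos=34: emit NUM '100' (now at pos=37)
DONE. 7 tokens: [STR, NUM, NUM, EQ, NUM, NUM, NUM]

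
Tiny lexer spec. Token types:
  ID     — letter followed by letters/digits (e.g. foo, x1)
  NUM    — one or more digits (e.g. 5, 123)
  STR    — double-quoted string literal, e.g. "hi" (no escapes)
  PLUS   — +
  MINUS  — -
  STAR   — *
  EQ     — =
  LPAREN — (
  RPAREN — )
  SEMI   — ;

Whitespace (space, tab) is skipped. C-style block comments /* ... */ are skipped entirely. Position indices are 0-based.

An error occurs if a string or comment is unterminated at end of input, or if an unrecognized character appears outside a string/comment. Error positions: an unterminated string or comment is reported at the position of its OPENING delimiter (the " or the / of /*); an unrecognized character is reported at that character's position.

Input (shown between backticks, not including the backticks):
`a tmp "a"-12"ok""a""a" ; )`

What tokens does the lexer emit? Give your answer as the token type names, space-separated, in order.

Answer: ID ID STR MINUS NUM STR STR STR SEMI RPAREN

Derivation:
pos=0: emit ID 'a' (now at pos=1)
pos=2: emit ID 'tmp' (now at pos=5)
pos=6: enter STRING mode
pos=6: emit STR "a" (now at pos=9)
pos=9: emit MINUS '-'
pos=10: emit NUM '12' (now at pos=12)
pos=12: enter STRING mode
pos=12: emit STR "ok" (now at pos=16)
pos=16: enter STRING mode
pos=16: emit STR "a" (now at pos=19)
pos=19: enter STRING mode
pos=19: emit STR "a" (now at pos=22)
pos=23: emit SEMI ';'
pos=25: emit RPAREN ')'
DONE. 10 tokens: [ID, ID, STR, MINUS, NUM, STR, STR, STR, SEMI, RPAREN]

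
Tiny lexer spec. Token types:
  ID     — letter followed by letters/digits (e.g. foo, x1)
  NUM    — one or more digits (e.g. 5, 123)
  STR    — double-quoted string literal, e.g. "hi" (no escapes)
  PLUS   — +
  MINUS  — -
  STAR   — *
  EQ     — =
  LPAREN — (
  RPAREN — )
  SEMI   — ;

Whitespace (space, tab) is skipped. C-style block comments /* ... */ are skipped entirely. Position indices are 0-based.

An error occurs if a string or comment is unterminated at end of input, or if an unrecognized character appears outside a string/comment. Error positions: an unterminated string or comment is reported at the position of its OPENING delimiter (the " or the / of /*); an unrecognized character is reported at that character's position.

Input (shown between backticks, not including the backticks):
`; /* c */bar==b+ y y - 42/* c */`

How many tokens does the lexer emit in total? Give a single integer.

Answer: 10

Derivation:
pos=0: emit SEMI ';'
pos=2: enter COMMENT mode (saw '/*')
exit COMMENT mode (now at pos=9)
pos=9: emit ID 'bar' (now at pos=12)
pos=12: emit EQ '='
pos=13: emit EQ '='
pos=14: emit ID 'b' (now at pos=15)
pos=15: emit PLUS '+'
pos=17: emit ID 'y' (now at pos=18)
pos=19: emit ID 'y' (now at pos=20)
pos=21: emit MINUS '-'
pos=23: emit NUM '42' (now at pos=25)
pos=25: enter COMMENT mode (saw '/*')
exit COMMENT mode (now at pos=32)
DONE. 10 tokens: [SEMI, ID, EQ, EQ, ID, PLUS, ID, ID, MINUS, NUM]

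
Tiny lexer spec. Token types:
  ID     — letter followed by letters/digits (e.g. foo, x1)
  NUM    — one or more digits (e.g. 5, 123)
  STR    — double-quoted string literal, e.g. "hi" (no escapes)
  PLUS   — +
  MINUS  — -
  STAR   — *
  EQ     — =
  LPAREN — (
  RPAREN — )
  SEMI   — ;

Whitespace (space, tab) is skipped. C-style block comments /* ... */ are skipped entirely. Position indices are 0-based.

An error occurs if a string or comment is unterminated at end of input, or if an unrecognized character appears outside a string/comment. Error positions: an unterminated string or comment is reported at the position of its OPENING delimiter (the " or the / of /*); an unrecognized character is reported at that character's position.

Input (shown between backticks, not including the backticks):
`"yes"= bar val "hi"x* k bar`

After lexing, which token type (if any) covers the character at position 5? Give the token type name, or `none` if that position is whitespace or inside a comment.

pos=0: enter STRING mode
pos=0: emit STR "yes" (now at pos=5)
pos=5: emit EQ '='
pos=7: emit ID 'bar' (now at pos=10)
pos=11: emit ID 'val' (now at pos=14)
pos=15: enter STRING mode
pos=15: emit STR "hi" (now at pos=19)
pos=19: emit ID 'x' (now at pos=20)
pos=20: emit STAR '*'
pos=22: emit ID 'k' (now at pos=23)
pos=24: emit ID 'bar' (now at pos=27)
DONE. 9 tokens: [STR, EQ, ID, ID, STR, ID, STAR, ID, ID]
Position 5: char is '=' -> EQ

Answer: EQ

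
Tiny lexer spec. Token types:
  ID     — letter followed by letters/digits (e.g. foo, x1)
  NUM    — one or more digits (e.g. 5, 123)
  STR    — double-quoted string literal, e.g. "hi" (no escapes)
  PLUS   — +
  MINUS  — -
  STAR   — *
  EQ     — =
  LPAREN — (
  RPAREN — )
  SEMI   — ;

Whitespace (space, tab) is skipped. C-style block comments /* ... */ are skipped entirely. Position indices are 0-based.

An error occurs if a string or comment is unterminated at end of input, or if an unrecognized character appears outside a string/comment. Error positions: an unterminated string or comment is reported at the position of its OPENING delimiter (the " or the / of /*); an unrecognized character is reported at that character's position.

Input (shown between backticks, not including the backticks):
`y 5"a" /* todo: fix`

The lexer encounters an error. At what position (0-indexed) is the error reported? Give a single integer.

pos=0: emit ID 'y' (now at pos=1)
pos=2: emit NUM '5' (now at pos=3)
pos=3: enter STRING mode
pos=3: emit STR "a" (now at pos=6)
pos=7: enter COMMENT mode (saw '/*')
pos=7: ERROR — unterminated comment (reached EOF)

Answer: 7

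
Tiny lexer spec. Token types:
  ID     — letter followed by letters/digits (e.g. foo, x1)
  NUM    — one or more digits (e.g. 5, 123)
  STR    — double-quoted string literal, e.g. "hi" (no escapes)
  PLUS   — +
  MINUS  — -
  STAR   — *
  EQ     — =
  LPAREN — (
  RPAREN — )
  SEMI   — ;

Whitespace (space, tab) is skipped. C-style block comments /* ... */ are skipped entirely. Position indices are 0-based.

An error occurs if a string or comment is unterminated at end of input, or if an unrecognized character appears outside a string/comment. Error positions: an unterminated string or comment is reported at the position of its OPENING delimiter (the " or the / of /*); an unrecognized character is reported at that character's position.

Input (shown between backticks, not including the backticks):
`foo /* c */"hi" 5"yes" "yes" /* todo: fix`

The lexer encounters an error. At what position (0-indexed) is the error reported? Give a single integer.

Answer: 29

Derivation:
pos=0: emit ID 'foo' (now at pos=3)
pos=4: enter COMMENT mode (saw '/*')
exit COMMENT mode (now at pos=11)
pos=11: enter STRING mode
pos=11: emit STR "hi" (now at pos=15)
pos=16: emit NUM '5' (now at pos=17)
pos=17: enter STRING mode
pos=17: emit STR "yes" (now at pos=22)
pos=23: enter STRING mode
pos=23: emit STR "yes" (now at pos=28)
pos=29: enter COMMENT mode (saw '/*')
pos=29: ERROR — unterminated comment (reached EOF)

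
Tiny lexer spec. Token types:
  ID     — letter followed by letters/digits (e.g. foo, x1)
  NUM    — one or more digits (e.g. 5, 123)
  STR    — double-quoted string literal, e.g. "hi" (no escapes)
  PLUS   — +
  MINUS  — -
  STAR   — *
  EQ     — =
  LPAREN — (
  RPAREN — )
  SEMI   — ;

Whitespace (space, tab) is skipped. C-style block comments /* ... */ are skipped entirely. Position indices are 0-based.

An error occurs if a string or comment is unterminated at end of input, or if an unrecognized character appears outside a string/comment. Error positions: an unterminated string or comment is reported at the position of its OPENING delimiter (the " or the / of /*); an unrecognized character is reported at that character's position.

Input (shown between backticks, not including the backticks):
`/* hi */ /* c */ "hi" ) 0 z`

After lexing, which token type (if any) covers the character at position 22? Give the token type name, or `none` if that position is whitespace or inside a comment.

Answer: RPAREN

Derivation:
pos=0: enter COMMENT mode (saw '/*')
exit COMMENT mode (now at pos=8)
pos=9: enter COMMENT mode (saw '/*')
exit COMMENT mode (now at pos=16)
pos=17: enter STRING mode
pos=17: emit STR "hi" (now at pos=21)
pos=22: emit RPAREN ')'
pos=24: emit NUM '0' (now at pos=25)
pos=26: emit ID 'z' (now at pos=27)
DONE. 4 tokens: [STR, RPAREN, NUM, ID]
Position 22: char is ')' -> RPAREN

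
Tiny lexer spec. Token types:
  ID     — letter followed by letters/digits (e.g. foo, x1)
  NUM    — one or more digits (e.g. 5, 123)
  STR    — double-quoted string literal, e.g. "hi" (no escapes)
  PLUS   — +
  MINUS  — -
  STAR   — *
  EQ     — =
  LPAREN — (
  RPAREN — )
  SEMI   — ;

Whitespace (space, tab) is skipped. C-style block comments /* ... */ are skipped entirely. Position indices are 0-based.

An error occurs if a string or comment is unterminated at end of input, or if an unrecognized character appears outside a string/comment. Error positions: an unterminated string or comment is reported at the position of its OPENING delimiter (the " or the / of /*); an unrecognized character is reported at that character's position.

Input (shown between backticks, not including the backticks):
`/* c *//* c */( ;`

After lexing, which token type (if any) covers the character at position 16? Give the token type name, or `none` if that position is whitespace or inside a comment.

pos=0: enter COMMENT mode (saw '/*')
exit COMMENT mode (now at pos=7)
pos=7: enter COMMENT mode (saw '/*')
exit COMMENT mode (now at pos=14)
pos=14: emit LPAREN '('
pos=16: emit SEMI ';'
DONE. 2 tokens: [LPAREN, SEMI]
Position 16: char is ';' -> SEMI

Answer: SEMI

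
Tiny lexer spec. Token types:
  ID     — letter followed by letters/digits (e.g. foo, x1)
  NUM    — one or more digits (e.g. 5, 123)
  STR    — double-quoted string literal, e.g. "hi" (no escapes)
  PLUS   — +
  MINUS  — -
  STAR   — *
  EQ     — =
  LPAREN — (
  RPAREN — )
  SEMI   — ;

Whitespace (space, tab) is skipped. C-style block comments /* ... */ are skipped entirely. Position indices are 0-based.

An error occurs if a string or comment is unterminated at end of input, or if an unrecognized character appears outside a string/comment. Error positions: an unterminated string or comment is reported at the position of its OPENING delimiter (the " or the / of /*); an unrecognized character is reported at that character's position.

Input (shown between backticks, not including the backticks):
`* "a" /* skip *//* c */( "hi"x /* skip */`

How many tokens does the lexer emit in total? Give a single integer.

pos=0: emit STAR '*'
pos=2: enter STRING mode
pos=2: emit STR "a" (now at pos=5)
pos=6: enter COMMENT mode (saw '/*')
exit COMMENT mode (now at pos=16)
pos=16: enter COMMENT mode (saw '/*')
exit COMMENT mode (now at pos=23)
pos=23: emit LPAREN '('
pos=25: enter STRING mode
pos=25: emit STR "hi" (now at pos=29)
pos=29: emit ID 'x' (now at pos=30)
pos=31: enter COMMENT mode (saw '/*')
exit COMMENT mode (now at pos=41)
DONE. 5 tokens: [STAR, STR, LPAREN, STR, ID]

Answer: 5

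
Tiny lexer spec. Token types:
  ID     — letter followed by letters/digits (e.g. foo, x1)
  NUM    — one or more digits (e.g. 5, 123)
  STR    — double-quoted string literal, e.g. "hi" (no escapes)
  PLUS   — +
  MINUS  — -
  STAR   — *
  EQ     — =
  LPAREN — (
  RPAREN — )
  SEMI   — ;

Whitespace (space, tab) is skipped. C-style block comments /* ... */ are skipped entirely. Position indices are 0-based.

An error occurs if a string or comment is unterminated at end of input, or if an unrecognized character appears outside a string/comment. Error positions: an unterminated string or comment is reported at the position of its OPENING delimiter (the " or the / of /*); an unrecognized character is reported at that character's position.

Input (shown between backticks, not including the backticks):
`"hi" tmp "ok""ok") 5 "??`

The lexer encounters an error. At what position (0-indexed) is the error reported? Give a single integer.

Answer: 21

Derivation:
pos=0: enter STRING mode
pos=0: emit STR "hi" (now at pos=4)
pos=5: emit ID 'tmp' (now at pos=8)
pos=9: enter STRING mode
pos=9: emit STR "ok" (now at pos=13)
pos=13: enter STRING mode
pos=13: emit STR "ok" (now at pos=17)
pos=17: emit RPAREN ')'
pos=19: emit NUM '5' (now at pos=20)
pos=21: enter STRING mode
pos=21: ERROR — unterminated string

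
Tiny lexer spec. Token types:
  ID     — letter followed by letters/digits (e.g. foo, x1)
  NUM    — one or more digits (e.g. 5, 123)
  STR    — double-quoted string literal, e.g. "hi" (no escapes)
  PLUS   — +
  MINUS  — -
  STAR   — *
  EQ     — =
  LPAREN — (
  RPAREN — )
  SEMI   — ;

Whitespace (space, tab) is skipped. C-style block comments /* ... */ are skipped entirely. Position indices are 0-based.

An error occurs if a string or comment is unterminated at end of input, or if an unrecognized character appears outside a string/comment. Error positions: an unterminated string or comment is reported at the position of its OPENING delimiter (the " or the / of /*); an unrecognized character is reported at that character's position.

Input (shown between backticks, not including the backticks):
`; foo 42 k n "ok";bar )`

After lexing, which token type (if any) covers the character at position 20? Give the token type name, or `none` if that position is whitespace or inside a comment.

Answer: ID

Derivation:
pos=0: emit SEMI ';'
pos=2: emit ID 'foo' (now at pos=5)
pos=6: emit NUM '42' (now at pos=8)
pos=9: emit ID 'k' (now at pos=10)
pos=11: emit ID 'n' (now at pos=12)
pos=13: enter STRING mode
pos=13: emit STR "ok" (now at pos=17)
pos=17: emit SEMI ';'
pos=18: emit ID 'bar' (now at pos=21)
pos=22: emit RPAREN ')'
DONE. 9 tokens: [SEMI, ID, NUM, ID, ID, STR, SEMI, ID, RPAREN]
Position 20: char is 'r' -> ID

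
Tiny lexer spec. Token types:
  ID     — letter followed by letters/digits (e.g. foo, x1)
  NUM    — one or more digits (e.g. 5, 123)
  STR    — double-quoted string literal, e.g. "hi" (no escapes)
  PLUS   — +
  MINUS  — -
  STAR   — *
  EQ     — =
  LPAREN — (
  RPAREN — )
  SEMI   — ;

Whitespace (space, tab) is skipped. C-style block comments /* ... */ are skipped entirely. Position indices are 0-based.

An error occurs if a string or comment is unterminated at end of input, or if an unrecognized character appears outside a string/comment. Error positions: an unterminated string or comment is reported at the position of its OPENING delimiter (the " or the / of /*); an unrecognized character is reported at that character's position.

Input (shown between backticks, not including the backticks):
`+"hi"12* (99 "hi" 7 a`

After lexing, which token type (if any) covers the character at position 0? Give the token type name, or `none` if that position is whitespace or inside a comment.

Answer: PLUS

Derivation:
pos=0: emit PLUS '+'
pos=1: enter STRING mode
pos=1: emit STR "hi" (now at pos=5)
pos=5: emit NUM '12' (now at pos=7)
pos=7: emit STAR '*'
pos=9: emit LPAREN '('
pos=10: emit NUM '99' (now at pos=12)
pos=13: enter STRING mode
pos=13: emit STR "hi" (now at pos=17)
pos=18: emit NUM '7' (now at pos=19)
pos=20: emit ID 'a' (now at pos=21)
DONE. 9 tokens: [PLUS, STR, NUM, STAR, LPAREN, NUM, STR, NUM, ID]
Position 0: char is '+' -> PLUS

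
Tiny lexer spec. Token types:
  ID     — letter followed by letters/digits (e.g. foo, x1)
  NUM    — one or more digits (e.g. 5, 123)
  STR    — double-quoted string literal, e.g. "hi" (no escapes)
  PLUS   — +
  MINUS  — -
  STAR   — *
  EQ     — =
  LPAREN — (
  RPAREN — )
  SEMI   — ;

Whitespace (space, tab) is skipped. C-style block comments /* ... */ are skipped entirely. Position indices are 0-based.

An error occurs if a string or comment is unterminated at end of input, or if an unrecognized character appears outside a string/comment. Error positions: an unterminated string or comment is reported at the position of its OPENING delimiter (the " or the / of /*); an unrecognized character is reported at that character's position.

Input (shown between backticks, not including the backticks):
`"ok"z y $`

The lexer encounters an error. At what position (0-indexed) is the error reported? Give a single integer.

pos=0: enter STRING mode
pos=0: emit STR "ok" (now at pos=4)
pos=4: emit ID 'z' (now at pos=5)
pos=6: emit ID 'y' (now at pos=7)
pos=8: ERROR — unrecognized char '$'

Answer: 8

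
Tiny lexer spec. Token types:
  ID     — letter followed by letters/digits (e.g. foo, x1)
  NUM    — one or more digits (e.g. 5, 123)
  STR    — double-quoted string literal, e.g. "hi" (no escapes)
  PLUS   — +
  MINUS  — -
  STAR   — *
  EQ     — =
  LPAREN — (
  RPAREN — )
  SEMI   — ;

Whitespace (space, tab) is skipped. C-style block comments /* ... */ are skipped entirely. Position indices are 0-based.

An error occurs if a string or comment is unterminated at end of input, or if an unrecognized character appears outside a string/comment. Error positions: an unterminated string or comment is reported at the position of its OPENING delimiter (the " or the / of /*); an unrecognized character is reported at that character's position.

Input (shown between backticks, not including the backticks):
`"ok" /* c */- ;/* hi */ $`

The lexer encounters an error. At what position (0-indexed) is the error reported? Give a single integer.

pos=0: enter STRING mode
pos=0: emit STR "ok" (now at pos=4)
pos=5: enter COMMENT mode (saw '/*')
exit COMMENT mode (now at pos=12)
pos=12: emit MINUS '-'
pos=14: emit SEMI ';'
pos=15: enter COMMENT mode (saw '/*')
exit COMMENT mode (now at pos=23)
pos=24: ERROR — unrecognized char '$'

Answer: 24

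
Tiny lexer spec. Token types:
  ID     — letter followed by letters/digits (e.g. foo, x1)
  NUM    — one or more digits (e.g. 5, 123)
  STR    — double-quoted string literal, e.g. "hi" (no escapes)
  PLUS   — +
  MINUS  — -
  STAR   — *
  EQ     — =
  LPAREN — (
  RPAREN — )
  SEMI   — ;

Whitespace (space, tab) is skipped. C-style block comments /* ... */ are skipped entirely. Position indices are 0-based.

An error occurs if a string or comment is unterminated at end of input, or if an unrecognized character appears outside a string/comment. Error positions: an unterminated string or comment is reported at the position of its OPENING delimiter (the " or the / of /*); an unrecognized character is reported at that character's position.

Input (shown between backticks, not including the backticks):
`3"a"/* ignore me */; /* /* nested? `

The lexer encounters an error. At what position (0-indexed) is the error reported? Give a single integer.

pos=0: emit NUM '3' (now at pos=1)
pos=1: enter STRING mode
pos=1: emit STR "a" (now at pos=4)
pos=4: enter COMMENT mode (saw '/*')
exit COMMENT mode (now at pos=19)
pos=19: emit SEMI ';'
pos=21: enter COMMENT mode (saw '/*')
pos=21: ERROR — unterminated comment (reached EOF)

Answer: 21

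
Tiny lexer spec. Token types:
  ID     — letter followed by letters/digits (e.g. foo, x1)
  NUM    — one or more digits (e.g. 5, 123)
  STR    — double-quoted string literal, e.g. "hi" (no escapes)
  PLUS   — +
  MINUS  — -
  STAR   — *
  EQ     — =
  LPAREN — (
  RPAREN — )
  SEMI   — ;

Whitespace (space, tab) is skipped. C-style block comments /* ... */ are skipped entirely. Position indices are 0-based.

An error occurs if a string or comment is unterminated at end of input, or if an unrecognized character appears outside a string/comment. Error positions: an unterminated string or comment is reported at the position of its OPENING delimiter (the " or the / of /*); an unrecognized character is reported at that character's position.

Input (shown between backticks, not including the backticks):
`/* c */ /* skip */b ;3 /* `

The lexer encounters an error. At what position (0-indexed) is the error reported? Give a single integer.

pos=0: enter COMMENT mode (saw '/*')
exit COMMENT mode (now at pos=7)
pos=8: enter COMMENT mode (saw '/*')
exit COMMENT mode (now at pos=18)
pos=18: emit ID 'b' (now at pos=19)
pos=20: emit SEMI ';'
pos=21: emit NUM '3' (now at pos=22)
pos=23: enter COMMENT mode (saw '/*')
pos=23: ERROR — unterminated comment (reached EOF)

Answer: 23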